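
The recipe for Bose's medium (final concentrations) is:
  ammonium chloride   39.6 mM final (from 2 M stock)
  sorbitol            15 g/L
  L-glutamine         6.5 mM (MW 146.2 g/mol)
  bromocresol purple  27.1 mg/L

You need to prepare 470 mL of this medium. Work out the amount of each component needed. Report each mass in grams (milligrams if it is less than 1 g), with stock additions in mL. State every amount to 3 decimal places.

ammonium chloride 9.306 mL; sorbitol 7.050 g; L-glutamine 446.641 mg; bromocresol purple 12.737 mg

Target volume = 470 mL = 0.47 L.
ammonium chloride: C1V1 = C2V2 → 39.6 mM × 470 mL ÷ 2000 mM = 9.306 mL
sorbitol: 15 g/L × 0.47 L = 7.050 g
L-glutamine: 6.5 mmol/L × 146.2 mg/mmol × 0.47 L = 446.641 mg
bromocresol purple: 27.1 mg/L × 0.47 L = 12.737 mg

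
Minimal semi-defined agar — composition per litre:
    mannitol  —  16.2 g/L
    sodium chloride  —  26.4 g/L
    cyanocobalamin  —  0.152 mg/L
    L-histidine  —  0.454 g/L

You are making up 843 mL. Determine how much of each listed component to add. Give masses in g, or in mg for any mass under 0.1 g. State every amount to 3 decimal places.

mannitol 13.657 g; sodium chloride 22.255 g; cyanocobalamin 0.128 mg; L-histidine 0.383 g

Scale factor relative to 1 L: 0.843.
mannitol: 16.2 g/L × 0.843 L = 13.657 g
sodium chloride: 26.4 g/L × 0.843 L = 22.255 g
cyanocobalamin: 0.152 mg/L × 0.843 L = 0.128 mg
L-histidine: 0.454 g/L × 0.843 L = 0.383 g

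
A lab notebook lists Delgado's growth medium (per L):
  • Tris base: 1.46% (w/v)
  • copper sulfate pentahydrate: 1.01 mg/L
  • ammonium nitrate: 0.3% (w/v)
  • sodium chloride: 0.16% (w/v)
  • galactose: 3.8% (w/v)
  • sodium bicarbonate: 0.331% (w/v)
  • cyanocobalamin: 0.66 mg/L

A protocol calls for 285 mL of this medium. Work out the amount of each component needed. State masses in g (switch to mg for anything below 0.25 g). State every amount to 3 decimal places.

Tris base 4.161 g; copper sulfate pentahydrate 0.288 mg; ammonium nitrate 0.855 g; sodium chloride 0.456 g; galactose 10.830 g; sodium bicarbonate 0.943 g; cyanocobalamin 0.188 mg

Target volume = 285 mL = 0.285 L.
Tris base: 1.46 g per 100 mL × 285 mL ÷ 100 = 4.161 g
copper sulfate pentahydrate: 1.01 mg/L × 0.285 L = 0.288 mg
ammonium nitrate: 0.3 g per 100 mL × 285 mL ÷ 100 = 0.855 g
sodium chloride: 0.16 g per 100 mL × 285 mL ÷ 100 = 0.456 g
galactose: 3.8 g per 100 mL × 285 mL ÷ 100 = 10.830 g
sodium bicarbonate: 0.331% w/v = 3.31 g/L → 3.31 × 0.285 L = 0.943 g
cyanocobalamin: 0.66 mg/L × 0.285 L = 0.188 mg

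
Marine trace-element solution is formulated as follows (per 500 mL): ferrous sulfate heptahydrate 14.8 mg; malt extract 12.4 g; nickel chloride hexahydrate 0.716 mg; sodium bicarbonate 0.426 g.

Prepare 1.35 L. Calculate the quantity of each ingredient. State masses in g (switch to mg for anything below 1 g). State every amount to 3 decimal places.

Ratio of target to recipe volume: 1350 / 500 = 2.7.
ferrous sulfate heptahydrate: 14.8 mg × (1350 mL / 500 mL) = 39.960 mg
malt extract: 12.4 g × (1350 mL / 500 mL) = 33.480 g
nickel chloride hexahydrate: 0.716 mg × (1350 mL / 500 mL) = 1.933 mg
sodium bicarbonate: 0.426 g × (1350 mL / 500 mL) = 1.150 g

ferrous sulfate heptahydrate 39.960 mg; malt extract 33.480 g; nickel chloride hexahydrate 1.933 mg; sodium bicarbonate 1.150 g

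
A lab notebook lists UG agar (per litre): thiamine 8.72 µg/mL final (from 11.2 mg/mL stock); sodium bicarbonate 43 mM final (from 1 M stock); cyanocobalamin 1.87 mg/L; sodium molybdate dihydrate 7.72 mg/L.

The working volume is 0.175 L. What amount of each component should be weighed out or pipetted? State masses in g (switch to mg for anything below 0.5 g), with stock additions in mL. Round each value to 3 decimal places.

Working volume: 0.175 L.
thiamine: dilute stock: 8.72 µg/mL × 175 mL ÷ 11200 µg/mL = 0.136 mL
sodium bicarbonate: dilute stock: 43 mM × 175 mL ÷ 1000 mM = 7.525 mL
cyanocobalamin: 1.87 mg/L × 0.175 L = 0.327 mg
sodium molybdate dihydrate: 7.72 mg/L × 0.175 L = 1.351 mg

thiamine 0.136 mL; sodium bicarbonate 7.525 mL; cyanocobalamin 0.327 mg; sodium molybdate dihydrate 1.351 mg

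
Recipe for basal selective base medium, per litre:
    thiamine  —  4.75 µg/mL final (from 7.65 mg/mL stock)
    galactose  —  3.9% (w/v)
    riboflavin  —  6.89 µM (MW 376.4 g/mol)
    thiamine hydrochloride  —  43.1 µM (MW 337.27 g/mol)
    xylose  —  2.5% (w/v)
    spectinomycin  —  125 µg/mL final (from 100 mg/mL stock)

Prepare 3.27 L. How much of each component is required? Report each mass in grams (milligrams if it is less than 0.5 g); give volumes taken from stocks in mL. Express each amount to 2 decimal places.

Scale factor relative to 1 L: 3.27.
thiamine: C1V1 = C2V2 → 4.75 µg/mL × 3270 mL ÷ 7650 µg/mL = 2.03 mL
galactose: 3.9% w/v = 39 g/L → 39 × 3.27 L = 127.53 g
riboflavin: 6.89 µmol/L × 376.4 g/mol × 3.27 L ÷ 1000 = 8.48 mg
thiamine hydrochloride: 43.1 µmol/L × 337.27 g/mol × 3.27 L ÷ 1000 = 47.53 mg
xylose: 2.5 g per 100 mL × 3270 mL ÷ 100 = 81.75 g
spectinomycin: C1V1 = C2V2 → 125 µg/mL × 3270 mL ÷ 100000 µg/mL = 4.09 mL

thiamine 2.03 mL; galactose 127.53 g; riboflavin 8.48 mg; thiamine hydrochloride 47.53 mg; xylose 81.75 g; spectinomycin 4.09 mL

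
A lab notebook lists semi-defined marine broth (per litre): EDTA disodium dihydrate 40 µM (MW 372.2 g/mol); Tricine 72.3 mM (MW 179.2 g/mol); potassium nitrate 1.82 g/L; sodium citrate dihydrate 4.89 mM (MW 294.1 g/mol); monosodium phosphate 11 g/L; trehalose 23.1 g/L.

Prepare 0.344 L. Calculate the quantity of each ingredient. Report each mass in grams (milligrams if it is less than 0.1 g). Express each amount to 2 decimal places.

Scale factor relative to 1 L: 0.344.
EDTA disodium dihydrate: 40 µmol/L × 372.2 g/mol × 0.344 L ÷ 1000 = 5.12 mg
Tricine: 72.3 mmol/L × 179.2 g/mol × 0.344 L ÷ 1000 = 4.46 g
potassium nitrate: 1.82 g/L × 0.344 L = 0.63 g
sodium citrate dihydrate: 4.89 mmol/L × 294.1 g/mol × 0.344 L ÷ 1000 = 0.49 g
monosodium phosphate: 11 g/L × 0.344 L = 3.78 g
trehalose: 23.1 g/L × 0.344 L = 7.95 g

EDTA disodium dihydrate 5.12 mg; Tricine 4.46 g; potassium nitrate 0.63 g; sodium citrate dihydrate 0.49 g; monosodium phosphate 3.78 g; trehalose 7.95 g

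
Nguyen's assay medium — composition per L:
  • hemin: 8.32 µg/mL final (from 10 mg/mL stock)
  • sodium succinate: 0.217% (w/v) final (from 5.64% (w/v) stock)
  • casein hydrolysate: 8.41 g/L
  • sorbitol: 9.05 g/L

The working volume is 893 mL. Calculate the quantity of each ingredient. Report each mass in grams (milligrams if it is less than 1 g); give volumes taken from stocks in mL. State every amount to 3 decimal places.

hemin 0.743 mL; sodium succinate 34.358 mL; casein hydrolysate 7.510 g; sorbitol 8.082 g

Scale factor relative to 1 L: 0.893.
hemin: dilute stock: 8.32 µg/mL × 893 mL ÷ 10000 µg/mL = 0.743 mL
sodium succinate: V = C2·V2/C1 = 0.217% ÷ 5.64% × 893 mL = 34.358 mL
casein hydrolysate: 8.41 g/L × 0.893 L = 7.510 g
sorbitol: 9.05 g/L × 0.893 L = 8.082 g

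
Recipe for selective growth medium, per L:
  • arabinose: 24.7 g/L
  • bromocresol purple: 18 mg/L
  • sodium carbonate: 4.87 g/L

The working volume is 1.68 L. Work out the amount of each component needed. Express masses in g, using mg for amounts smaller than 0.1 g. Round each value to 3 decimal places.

Scale factor relative to 1 L: 1.68.
arabinose: 24.7 g/L × 1.68 L = 41.496 g
bromocresol purple: 18 mg/L × 1.68 L = 30.240 mg
sodium carbonate: 4.87 g/L × 1.68 L = 8.182 g

arabinose 41.496 g; bromocresol purple 30.240 mg; sodium carbonate 8.182 g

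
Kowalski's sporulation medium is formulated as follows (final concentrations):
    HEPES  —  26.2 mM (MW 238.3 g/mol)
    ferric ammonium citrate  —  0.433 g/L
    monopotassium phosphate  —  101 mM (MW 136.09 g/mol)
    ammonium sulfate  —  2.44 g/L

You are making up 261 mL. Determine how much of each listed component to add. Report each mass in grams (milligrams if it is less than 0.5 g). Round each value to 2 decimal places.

Target volume = 261 mL = 0.261 L.
HEPES: 26.2 mmol/L × 238.3 g/mol × 0.261 L ÷ 1000 = 1.63 g
ferric ammonium citrate: 0.433 g/L × 0.261 L = 0.113013 g = 113.01 mg
monopotassium phosphate: 101 mmol/L × 136.09 g/mol × 0.261 L ÷ 1000 = 3.59 g
ammonium sulfate: 2.44 g/L × 0.261 L = 0.64 g

HEPES 1.63 g; ferric ammonium citrate 113.01 mg; monopotassium phosphate 3.59 g; ammonium sulfate 0.64 g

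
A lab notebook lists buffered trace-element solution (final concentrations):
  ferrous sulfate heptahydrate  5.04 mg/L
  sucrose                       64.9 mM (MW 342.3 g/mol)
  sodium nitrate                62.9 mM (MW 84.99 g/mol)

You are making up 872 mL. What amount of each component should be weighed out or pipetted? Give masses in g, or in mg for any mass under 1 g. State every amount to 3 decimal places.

ferrous sulfate heptahydrate 4.395 mg; sucrose 19.372 g; sodium nitrate 4.662 g

Target volume = 872 mL = 0.872 L.
ferrous sulfate heptahydrate: 5.04 mg/L × 0.872 L = 4.395 mg
sucrose: 64.9 mmol/L × 342.3 g/mol × 0.872 L ÷ 1000 = 19.372 g
sodium nitrate: 62.9 mmol/L × 84.99 g/mol × 0.872 L ÷ 1000 = 4.662 g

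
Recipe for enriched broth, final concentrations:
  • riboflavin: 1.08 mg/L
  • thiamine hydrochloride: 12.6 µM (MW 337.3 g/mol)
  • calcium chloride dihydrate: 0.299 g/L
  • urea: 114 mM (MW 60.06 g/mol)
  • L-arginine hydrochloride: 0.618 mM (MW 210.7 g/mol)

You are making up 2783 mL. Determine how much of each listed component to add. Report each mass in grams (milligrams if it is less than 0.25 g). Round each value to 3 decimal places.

Target volume = 2783 mL = 2.783 L.
riboflavin: 1.08 mg/L × 2.783 L = 3.006 mg
thiamine hydrochloride: 12.6 µmol/L × 337.3 g/mol × 2.783 L ÷ 1000 = 11.828 mg
calcium chloride dihydrate: 0.299 g/L × 2.783 L = 0.832 g
urea: 114 mmol/L × 60.06 g/mol × 2.783 L ÷ 1000 = 19.055 g
L-arginine hydrochloride: 0.618 mmol/L × 210.7 g/mol × 2.783 L ÷ 1000 = 0.362 g

riboflavin 3.006 mg; thiamine hydrochloride 11.828 mg; calcium chloride dihydrate 0.832 g; urea 19.055 g; L-arginine hydrochloride 0.362 g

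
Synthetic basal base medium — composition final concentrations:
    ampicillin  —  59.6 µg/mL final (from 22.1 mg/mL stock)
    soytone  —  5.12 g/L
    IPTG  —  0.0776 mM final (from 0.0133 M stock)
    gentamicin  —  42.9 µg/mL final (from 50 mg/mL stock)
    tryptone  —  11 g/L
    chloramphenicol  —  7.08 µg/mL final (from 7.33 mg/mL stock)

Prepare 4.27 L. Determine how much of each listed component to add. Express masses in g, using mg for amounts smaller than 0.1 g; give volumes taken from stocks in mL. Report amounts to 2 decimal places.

ampicillin 11.52 mL; soytone 21.86 g; IPTG 24.91 mL; gentamicin 3.66 mL; tryptone 46.97 g; chloramphenicol 4.12 mL

Scale factor relative to 1 L: 4.27.
ampicillin: V = C2·V2/C1 = 59.6 µg/mL × 4270 mL ÷ 22100 µg/mL = 11.52 mL
soytone: 5.12 g/L × 4.27 L = 21.86 g
IPTG: C1V1 = C2V2 → 0.0776 mM × 4270 mL ÷ 13.3 mM = 24.91 mL
gentamicin: dilute stock: 42.9 µg/mL × 4270 mL ÷ 50000 µg/mL = 3.66 mL
tryptone: 11 g/L × 4.27 L = 46.97 g
chloramphenicol: V = C2·V2/C1 = 7.08 µg/mL × 4270 mL ÷ 7330 µg/mL = 4.12 mL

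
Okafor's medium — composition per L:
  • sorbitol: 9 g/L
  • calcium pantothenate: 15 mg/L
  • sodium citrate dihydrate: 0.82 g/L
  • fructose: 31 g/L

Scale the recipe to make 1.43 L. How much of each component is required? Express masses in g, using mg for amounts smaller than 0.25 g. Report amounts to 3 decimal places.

sorbitol 12.870 g; calcium pantothenate 21.450 mg; sodium citrate dihydrate 1.173 g; fructose 44.330 g

Working volume: 1.43 L.
sorbitol: 9 g/L × 1.43 L = 12.870 g
calcium pantothenate: 15 mg/L × 1.43 L = 21.450 mg
sodium citrate dihydrate: 0.82 g/L × 1.43 L = 1.173 g
fructose: 31 g/L × 1.43 L = 44.330 g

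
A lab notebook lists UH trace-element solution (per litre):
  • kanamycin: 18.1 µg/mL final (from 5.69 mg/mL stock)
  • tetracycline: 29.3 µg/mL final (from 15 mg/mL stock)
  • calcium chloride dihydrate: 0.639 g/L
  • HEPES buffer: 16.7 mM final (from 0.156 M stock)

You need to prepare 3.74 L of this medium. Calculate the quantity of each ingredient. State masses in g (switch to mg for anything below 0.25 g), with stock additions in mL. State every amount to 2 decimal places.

Scale factor relative to 1 L: 3.74.
kanamycin: dilute stock: 18.1 µg/mL × 3740 mL ÷ 5690 µg/mL = 11.90 mL
tetracycline: V = C2·V2/C1 = 29.3 µg/mL × 3740 mL ÷ 15000 µg/mL = 7.31 mL
calcium chloride dihydrate: 0.639 g/L × 3.74 L = 2.39 g
HEPES buffer: dilute stock: 16.7 mM × 3740 mL ÷ 156 mM = 400.37 mL

kanamycin 11.90 mL; tetracycline 7.31 mL; calcium chloride dihydrate 2.39 g; HEPES buffer 400.37 mL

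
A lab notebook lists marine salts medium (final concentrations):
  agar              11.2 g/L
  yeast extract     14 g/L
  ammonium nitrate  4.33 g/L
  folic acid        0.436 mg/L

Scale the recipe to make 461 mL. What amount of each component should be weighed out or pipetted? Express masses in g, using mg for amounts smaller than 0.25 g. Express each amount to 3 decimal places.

agar 5.163 g; yeast extract 6.454 g; ammonium nitrate 1.996 g; folic acid 0.201 mg

Working volume: 461 mL = 0.461 L.
agar: 11.2 g/L × 0.461 L = 5.163 g
yeast extract: 14 g/L × 0.461 L = 6.454 g
ammonium nitrate: 4.33 g/L × 0.461 L = 1.996 g
folic acid: 0.436 mg/L × 0.461 L = 0.201 mg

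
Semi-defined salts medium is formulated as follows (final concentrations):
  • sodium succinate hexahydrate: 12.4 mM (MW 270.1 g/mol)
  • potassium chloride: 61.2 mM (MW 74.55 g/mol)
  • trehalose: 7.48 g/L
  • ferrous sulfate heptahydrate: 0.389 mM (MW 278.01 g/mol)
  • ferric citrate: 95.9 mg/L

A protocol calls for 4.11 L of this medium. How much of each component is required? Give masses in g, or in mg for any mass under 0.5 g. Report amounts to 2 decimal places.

sodium succinate hexahydrate 13.77 g; potassium chloride 18.75 g; trehalose 30.74 g; ferrous sulfate heptahydrate 444.48 mg; ferric citrate 394.15 mg

Working volume: 4.11 L.
sodium succinate hexahydrate: 12.4 mmol/L × 270.1 g/mol × 4.11 L ÷ 1000 = 13.77 g
potassium chloride: 61.2 mmol/L × 74.55 g/mol × 4.11 L ÷ 1000 = 18.75 g
trehalose: 7.48 g/L × 4.11 L = 30.74 g
ferrous sulfate heptahydrate: 0.389 mmol/L × 278.01 mg/mmol × 4.11 L = 444.48 mg
ferric citrate: 95.9 mg/L × 4.11 L = 394.15 mg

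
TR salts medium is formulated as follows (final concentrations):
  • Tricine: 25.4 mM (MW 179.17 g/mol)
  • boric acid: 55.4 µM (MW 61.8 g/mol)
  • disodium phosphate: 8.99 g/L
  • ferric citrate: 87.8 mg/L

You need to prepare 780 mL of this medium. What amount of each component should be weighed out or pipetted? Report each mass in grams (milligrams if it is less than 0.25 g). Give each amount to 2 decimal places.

Tricine 3.55 g; boric acid 2.67 mg; disodium phosphate 7.01 g; ferric citrate 68.48 mg

Working volume: 780 mL = 0.78 L.
Tricine: 25.4 mmol/L × 179.17 g/mol × 0.78 L ÷ 1000 = 3.55 g
boric acid: 55.4 µmol/L × 61.8 g/mol × 0.78 L ÷ 1000 = 2.67 mg
disodium phosphate: 8.99 g/L × 0.78 L = 7.01 g
ferric citrate: 87.8 mg/L × 0.78 L = 68.48 mg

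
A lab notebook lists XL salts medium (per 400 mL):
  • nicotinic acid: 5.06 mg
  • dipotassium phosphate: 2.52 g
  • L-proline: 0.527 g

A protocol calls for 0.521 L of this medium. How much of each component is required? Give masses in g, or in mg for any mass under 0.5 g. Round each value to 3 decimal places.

Scale factor = 521 mL / 400 mL = 1.3025.
nicotinic acid: 5.06 mg × (521 mL / 400 mL) = 6.591 mg
dipotassium phosphate: 2.52 g × (521 mL / 400 mL) = 3.282 g
L-proline: 0.527 g × (521 mL / 400 mL) = 0.686 g

nicotinic acid 6.591 mg; dipotassium phosphate 3.282 g; L-proline 0.686 g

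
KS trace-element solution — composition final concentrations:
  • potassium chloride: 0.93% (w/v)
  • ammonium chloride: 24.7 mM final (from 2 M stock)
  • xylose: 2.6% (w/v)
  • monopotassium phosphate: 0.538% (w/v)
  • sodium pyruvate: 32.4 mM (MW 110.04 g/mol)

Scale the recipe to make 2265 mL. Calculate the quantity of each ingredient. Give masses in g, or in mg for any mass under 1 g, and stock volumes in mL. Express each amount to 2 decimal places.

Target volume = 2265 mL = 2.265 L.
potassium chloride: 0.93% w/v = 9.3 g/L → 9.3 × 2.265 L = 21.06 g
ammonium chloride: C1V1 = C2V2 → 24.7 mM × 2265 mL ÷ 2000 mM = 27.97 mL
xylose: 2.6 g per 100 mL × 2265 mL ÷ 100 = 58.89 g
monopotassium phosphate: 0.538% w/v = 5.38 g/L → 5.38 × 2.265 L = 12.19 g
sodium pyruvate: 32.4 mmol/L × 110.04 g/mol × 2.265 L ÷ 1000 = 8.08 g

potassium chloride 21.06 g; ammonium chloride 27.97 mL; xylose 58.89 g; monopotassium phosphate 12.19 g; sodium pyruvate 8.08 g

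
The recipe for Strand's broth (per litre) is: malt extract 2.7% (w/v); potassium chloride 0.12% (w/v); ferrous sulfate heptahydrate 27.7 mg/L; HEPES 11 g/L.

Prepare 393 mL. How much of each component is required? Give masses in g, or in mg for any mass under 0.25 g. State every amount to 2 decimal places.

malt extract 10.61 g; potassium chloride 0.47 g; ferrous sulfate heptahydrate 10.89 mg; HEPES 4.32 g

Scale factor relative to 1 L: 0.393.
malt extract: 2.7 g per 100 mL × 393 mL ÷ 100 = 10.61 g
potassium chloride: 0.12 g per 100 mL × 393 mL ÷ 100 = 0.47 g
ferrous sulfate heptahydrate: 27.7 mg/L × 0.393 L = 10.89 mg
HEPES: 11 g/L × 0.393 L = 4.32 g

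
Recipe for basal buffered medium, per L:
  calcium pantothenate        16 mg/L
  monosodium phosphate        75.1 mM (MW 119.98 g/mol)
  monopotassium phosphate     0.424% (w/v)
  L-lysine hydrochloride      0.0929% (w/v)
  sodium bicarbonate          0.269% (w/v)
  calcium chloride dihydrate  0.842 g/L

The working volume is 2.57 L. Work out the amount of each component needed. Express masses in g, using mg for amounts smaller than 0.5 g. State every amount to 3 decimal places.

Scale factor relative to 1 L: 2.57.
calcium pantothenate: 16 mg/L × 2.57 L = 41.120 mg
monosodium phosphate: 75.1 mmol/L × 119.98 g/mol × 2.57 L ÷ 1000 = 23.157 g
monopotassium phosphate: 0.424% w/v = 4.24 g/L → 4.24 × 2.57 L = 10.897 g
L-lysine hydrochloride: 0.0929 g per 100 mL × 2570 mL ÷ 100 = 2.388 g
sodium bicarbonate: 0.269% w/v = 2.69 g/L → 2.69 × 2.57 L = 6.913 g
calcium chloride dihydrate: 0.842 g/L × 2.57 L = 2.164 g

calcium pantothenate 41.120 mg; monosodium phosphate 23.157 g; monopotassium phosphate 10.897 g; L-lysine hydrochloride 2.388 g; sodium bicarbonate 6.913 g; calcium chloride dihydrate 2.164 g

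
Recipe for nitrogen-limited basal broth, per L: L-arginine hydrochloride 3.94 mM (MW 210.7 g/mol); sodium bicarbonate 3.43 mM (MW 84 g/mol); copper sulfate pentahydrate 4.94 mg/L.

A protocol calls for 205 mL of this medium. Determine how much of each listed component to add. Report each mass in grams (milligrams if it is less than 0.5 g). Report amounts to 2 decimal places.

L-arginine hydrochloride 170.18 mg; sodium bicarbonate 59.06 mg; copper sulfate pentahydrate 1.01 mg

Target volume = 205 mL = 0.205 L.
L-arginine hydrochloride: 3.94 mmol/L × 210.7 mg/mmol × 0.205 L = 170.18 mg
sodium bicarbonate: 3.43 mmol/L × 84 mg/mmol × 0.205 L = 59.06 mg
copper sulfate pentahydrate: 4.94 mg/L × 0.205 L = 1.01 mg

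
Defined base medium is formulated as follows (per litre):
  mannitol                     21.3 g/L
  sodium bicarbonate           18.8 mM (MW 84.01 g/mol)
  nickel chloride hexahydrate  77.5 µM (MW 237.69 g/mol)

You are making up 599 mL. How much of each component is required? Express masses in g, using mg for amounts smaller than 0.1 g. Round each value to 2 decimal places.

mannitol 12.76 g; sodium bicarbonate 0.95 g; nickel chloride hexahydrate 11.03 mg

Scale factor relative to 1 L: 0.599.
mannitol: 21.3 g/L × 0.599 L = 12.76 g
sodium bicarbonate: 18.8 mmol/L × 84.01 g/mol × 0.599 L ÷ 1000 = 0.95 g
nickel chloride hexahydrate: 77.5 µmol/L × 237.69 g/mol × 0.599 L ÷ 1000 = 11.03 mg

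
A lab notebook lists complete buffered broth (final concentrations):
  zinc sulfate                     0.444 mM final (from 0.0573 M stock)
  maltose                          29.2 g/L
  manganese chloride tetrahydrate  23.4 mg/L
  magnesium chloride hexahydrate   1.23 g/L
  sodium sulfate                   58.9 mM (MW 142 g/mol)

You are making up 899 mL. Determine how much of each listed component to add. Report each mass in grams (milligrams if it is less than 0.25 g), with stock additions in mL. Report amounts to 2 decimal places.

zinc sulfate 6.97 mL; maltose 26.25 g; manganese chloride tetrahydrate 21.04 mg; magnesium chloride hexahydrate 1.11 g; sodium sulfate 7.52 g

Working volume: 899 mL = 0.899 L.
zinc sulfate: V = C2·V2/C1 = 0.444 mM × 899 mL ÷ 57.3 mM = 6.97 mL
maltose: 29.2 g/L × 0.899 L = 26.25 g
manganese chloride tetrahydrate: 23.4 mg/L × 0.899 L = 21.04 mg
magnesium chloride hexahydrate: 1.23 g/L × 0.899 L = 1.11 g
sodium sulfate: 58.9 mmol/L × 142 g/mol × 0.899 L ÷ 1000 = 7.52 g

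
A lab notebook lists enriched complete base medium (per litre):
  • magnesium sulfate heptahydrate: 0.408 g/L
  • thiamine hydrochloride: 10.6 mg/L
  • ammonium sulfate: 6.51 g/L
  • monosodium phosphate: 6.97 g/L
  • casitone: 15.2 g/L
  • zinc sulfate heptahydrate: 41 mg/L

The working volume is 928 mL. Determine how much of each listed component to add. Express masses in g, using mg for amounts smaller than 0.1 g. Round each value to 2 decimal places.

magnesium sulfate heptahydrate 0.38 g; thiamine hydrochloride 9.84 mg; ammonium sulfate 6.04 g; monosodium phosphate 6.47 g; casitone 14.11 g; zinc sulfate heptahydrate 38.05 mg

Target volume = 928 mL = 0.928 L.
magnesium sulfate heptahydrate: 0.408 g/L × 0.928 L = 0.38 g
thiamine hydrochloride: 10.6 mg/L × 0.928 L = 9.84 mg
ammonium sulfate: 6.51 g/L × 0.928 L = 6.04 g
monosodium phosphate: 6.97 g/L × 0.928 L = 6.47 g
casitone: 15.2 g/L × 0.928 L = 14.11 g
zinc sulfate heptahydrate: 41 mg/L × 0.928 L = 38.05 mg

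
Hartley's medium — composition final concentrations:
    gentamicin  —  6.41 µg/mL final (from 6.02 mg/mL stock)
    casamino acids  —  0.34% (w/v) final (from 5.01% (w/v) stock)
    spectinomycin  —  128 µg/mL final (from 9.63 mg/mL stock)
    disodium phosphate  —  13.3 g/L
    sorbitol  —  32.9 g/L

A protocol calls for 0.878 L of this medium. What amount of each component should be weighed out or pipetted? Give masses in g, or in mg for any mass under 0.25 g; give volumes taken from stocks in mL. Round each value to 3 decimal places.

Working volume: 0.878 L.
gentamicin: dilute stock: 6.41 µg/mL × 878 mL ÷ 6020 µg/mL = 0.935 mL
casamino acids: V = C2·V2/C1 = 0.34% ÷ 5.01% × 878 mL = 59.585 mL
spectinomycin: C1V1 = C2V2 → 128 µg/mL × 878 mL ÷ 9630 µg/mL = 11.670 mL
disodium phosphate: 13.3 g/L × 0.878 L = 11.677 g
sorbitol: 32.9 g/L × 0.878 L = 28.886 g

gentamicin 0.935 mL; casamino acids 59.585 mL; spectinomycin 11.670 mL; disodium phosphate 11.677 g; sorbitol 28.886 g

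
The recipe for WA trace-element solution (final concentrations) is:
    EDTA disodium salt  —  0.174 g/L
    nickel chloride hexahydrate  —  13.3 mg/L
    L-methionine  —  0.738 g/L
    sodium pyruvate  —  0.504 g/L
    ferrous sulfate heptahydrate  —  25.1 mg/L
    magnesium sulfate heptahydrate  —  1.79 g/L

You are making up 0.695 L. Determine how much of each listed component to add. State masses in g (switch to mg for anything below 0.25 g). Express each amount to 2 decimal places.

Scale factor relative to 1 L: 0.695.
EDTA disodium salt: 0.174 g/L × 0.695 L = 0.12093 g = 120.93 mg
nickel chloride hexahydrate: 13.3 mg/L × 0.695 L = 9.24 mg
L-methionine: 0.738 g/L × 0.695 L = 0.51 g
sodium pyruvate: 0.504 g/L × 0.695 L = 0.35 g
ferrous sulfate heptahydrate: 25.1 mg/L × 0.695 L = 17.44 mg
magnesium sulfate heptahydrate: 1.79 g/L × 0.695 L = 1.24 g

EDTA disodium salt 120.93 mg; nickel chloride hexahydrate 9.24 mg; L-methionine 0.51 g; sodium pyruvate 0.35 g; ferrous sulfate heptahydrate 17.44 mg; magnesium sulfate heptahydrate 1.24 g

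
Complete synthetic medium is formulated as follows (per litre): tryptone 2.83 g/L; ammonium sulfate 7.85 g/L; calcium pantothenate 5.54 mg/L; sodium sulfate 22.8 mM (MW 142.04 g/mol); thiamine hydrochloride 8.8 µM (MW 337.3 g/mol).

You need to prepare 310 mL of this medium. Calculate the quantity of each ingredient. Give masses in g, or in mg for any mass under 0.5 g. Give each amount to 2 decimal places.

Working volume: 310 mL = 0.31 L.
tryptone: 2.83 g/L × 0.31 L = 0.88 g
ammonium sulfate: 7.85 g/L × 0.31 L = 2.43 g
calcium pantothenate: 5.54 mg/L × 0.31 L = 1.72 mg
sodium sulfate: 22.8 mmol/L × 142.04 g/mol × 0.31 L ÷ 1000 = 1.00 g
thiamine hydrochloride: 8.8 µmol/L × 337.3 g/mol × 0.31 L ÷ 1000 = 0.92 mg

tryptone 0.88 g; ammonium sulfate 2.43 g; calcium pantothenate 1.72 mg; sodium sulfate 1.00 g; thiamine hydrochloride 0.92 mg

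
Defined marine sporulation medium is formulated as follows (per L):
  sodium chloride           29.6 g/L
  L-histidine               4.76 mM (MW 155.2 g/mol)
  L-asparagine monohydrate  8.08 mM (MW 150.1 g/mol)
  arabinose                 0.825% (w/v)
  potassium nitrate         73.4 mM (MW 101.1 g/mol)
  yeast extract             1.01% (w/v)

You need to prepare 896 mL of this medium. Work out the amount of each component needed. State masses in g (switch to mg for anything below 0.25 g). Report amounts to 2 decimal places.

sodium chloride 26.52 g; L-histidine 0.66 g; L-asparagine monohydrate 1.09 g; arabinose 7.39 g; potassium nitrate 6.65 g; yeast extract 9.05 g

Working volume: 896 mL = 0.896 L.
sodium chloride: 29.6 g/L × 0.896 L = 26.52 g
L-histidine: 4.76 mmol/L × 155.2 g/mol × 0.896 L ÷ 1000 = 0.66 g
L-asparagine monohydrate: 8.08 mmol/L × 150.1 g/mol × 0.896 L ÷ 1000 = 1.09 g
arabinose: 0.825 g per 100 mL × 896 mL ÷ 100 = 7.39 g
potassium nitrate: 73.4 mmol/L × 101.1 g/mol × 0.896 L ÷ 1000 = 6.65 g
yeast extract: 1.01 g per 100 mL × 896 mL ÷ 100 = 9.05 g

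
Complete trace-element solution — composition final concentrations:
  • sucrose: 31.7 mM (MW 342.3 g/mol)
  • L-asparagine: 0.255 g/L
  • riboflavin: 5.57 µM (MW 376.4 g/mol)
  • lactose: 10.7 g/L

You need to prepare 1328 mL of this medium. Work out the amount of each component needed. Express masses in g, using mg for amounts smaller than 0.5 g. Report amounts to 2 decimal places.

Target volume = 1328 mL = 1.328 L.
sucrose: 31.7 mmol/L × 342.3 g/mol × 1.328 L ÷ 1000 = 14.41 g
L-asparagine: 0.255 g/L × 1.328 L = 0.33864 g = 338.64 mg
riboflavin: 5.57 µmol/L × 376.4 g/mol × 1.328 L ÷ 1000 = 2.78 mg
lactose: 10.7 g/L × 1.328 L = 14.21 g

sucrose 14.41 g; L-asparagine 338.64 mg; riboflavin 2.78 mg; lactose 14.21 g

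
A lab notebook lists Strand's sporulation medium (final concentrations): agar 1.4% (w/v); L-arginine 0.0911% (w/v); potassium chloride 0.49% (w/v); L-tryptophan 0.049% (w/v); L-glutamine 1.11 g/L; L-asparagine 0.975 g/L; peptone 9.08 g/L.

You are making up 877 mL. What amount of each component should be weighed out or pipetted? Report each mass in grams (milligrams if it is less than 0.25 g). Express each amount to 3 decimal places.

Target volume = 877 mL = 0.877 L.
agar: 1.4% w/v = 14 g/L → 14 × 0.877 L = 12.278 g
L-arginine: 0.0911% w/v = 0.911 g/L → 0.911 × 0.877 L = 0.799 g
potassium chloride: 0.49% w/v = 4.9 g/L → 4.9 × 0.877 L = 4.297 g
L-tryptophan: 0.049 g per 100 mL × 877 mL ÷ 100 = 0.430 g
L-glutamine: 1.11 g/L × 0.877 L = 0.973 g
L-asparagine: 0.975 g/L × 0.877 L = 0.855 g
peptone: 9.08 g/L × 0.877 L = 7.963 g

agar 12.278 g; L-arginine 0.799 g; potassium chloride 4.297 g; L-tryptophan 0.430 g; L-glutamine 0.973 g; L-asparagine 0.855 g; peptone 7.963 g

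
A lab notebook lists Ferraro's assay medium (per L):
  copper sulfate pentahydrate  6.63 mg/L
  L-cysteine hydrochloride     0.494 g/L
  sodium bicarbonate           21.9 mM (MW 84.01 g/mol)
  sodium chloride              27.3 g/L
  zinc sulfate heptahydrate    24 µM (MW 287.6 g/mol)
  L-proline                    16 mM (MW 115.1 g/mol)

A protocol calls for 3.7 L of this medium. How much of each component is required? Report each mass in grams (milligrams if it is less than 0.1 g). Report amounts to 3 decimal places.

Scale factor relative to 1 L: 3.7.
copper sulfate pentahydrate: 6.63 mg/L × 3.7 L = 24.531 mg
L-cysteine hydrochloride: 0.494 g/L × 3.7 L = 1.828 g
sodium bicarbonate: 21.9 mmol/L × 84.01 g/mol × 3.7 L ÷ 1000 = 6.807 g
sodium chloride: 27.3 g/L × 3.7 L = 101.010 g
zinc sulfate heptahydrate: 24 µmol/L × 287.6 g/mol × 3.7 L ÷ 1000 = 25.539 mg
L-proline: 16 mmol/L × 115.1 g/mol × 3.7 L ÷ 1000 = 6.814 g

copper sulfate pentahydrate 24.531 mg; L-cysteine hydrochloride 1.828 g; sodium bicarbonate 6.807 g; sodium chloride 101.010 g; zinc sulfate heptahydrate 25.539 mg; L-proline 6.814 g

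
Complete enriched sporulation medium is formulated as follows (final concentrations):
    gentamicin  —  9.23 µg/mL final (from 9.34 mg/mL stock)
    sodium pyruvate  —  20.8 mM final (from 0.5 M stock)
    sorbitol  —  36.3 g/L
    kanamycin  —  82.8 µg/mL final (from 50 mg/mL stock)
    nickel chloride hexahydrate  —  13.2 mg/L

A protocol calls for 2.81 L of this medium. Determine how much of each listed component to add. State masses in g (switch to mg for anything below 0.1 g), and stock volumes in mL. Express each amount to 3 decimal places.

gentamicin 2.777 mL; sodium pyruvate 116.896 mL; sorbitol 102.003 g; kanamycin 4.653 mL; nickel chloride hexahydrate 37.092 mg

Working volume: 2.81 L.
gentamicin: dilute stock: 9.23 µg/mL × 2810 mL ÷ 9340 µg/mL = 2.777 mL
sodium pyruvate: V = C2·V2/C1 = 20.8 mM × 2810 mL ÷ 500 mM = 116.896 mL
sorbitol: 36.3 g/L × 2.81 L = 102.003 g
kanamycin: C1V1 = C2V2 → 82.8 µg/mL × 2810 mL ÷ 50000 µg/mL = 4.653 mL
nickel chloride hexahydrate: 13.2 mg/L × 2.81 L = 37.092 mg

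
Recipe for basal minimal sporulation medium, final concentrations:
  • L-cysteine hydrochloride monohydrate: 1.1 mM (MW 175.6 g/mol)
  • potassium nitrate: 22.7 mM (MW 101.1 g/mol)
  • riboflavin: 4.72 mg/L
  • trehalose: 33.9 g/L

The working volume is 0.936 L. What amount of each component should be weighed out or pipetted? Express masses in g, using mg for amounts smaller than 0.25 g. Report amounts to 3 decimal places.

Working volume: 0.936 L.
L-cysteine hydrochloride monohydrate: 1.1 mmol/L × 175.6 mg/mmol × 0.936 L = 180.798 mg
potassium nitrate: 22.7 mmol/L × 101.1 g/mol × 0.936 L ÷ 1000 = 2.148 g
riboflavin: 4.72 mg/L × 0.936 L = 4.418 mg
trehalose: 33.9 g/L × 0.936 L = 31.730 g

L-cysteine hydrochloride monohydrate 180.798 mg; potassium nitrate 2.148 g; riboflavin 4.418 mg; trehalose 31.730 g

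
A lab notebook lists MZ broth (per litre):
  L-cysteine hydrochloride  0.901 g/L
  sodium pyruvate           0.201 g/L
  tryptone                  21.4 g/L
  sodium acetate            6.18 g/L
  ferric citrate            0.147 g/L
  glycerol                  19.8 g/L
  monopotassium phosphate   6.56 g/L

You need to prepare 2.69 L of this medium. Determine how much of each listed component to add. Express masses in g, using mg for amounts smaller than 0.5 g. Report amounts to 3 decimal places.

L-cysteine hydrochloride 2.424 g; sodium pyruvate 0.541 g; tryptone 57.566 g; sodium acetate 16.624 g; ferric citrate 395.430 mg; glycerol 53.262 g; monopotassium phosphate 17.646 g

Working volume: 2.69 L.
L-cysteine hydrochloride: 0.901 g/L × 2.69 L = 2.424 g
sodium pyruvate: 0.201 g/L × 2.69 L = 0.541 g
tryptone: 21.4 g/L × 2.69 L = 57.566 g
sodium acetate: 6.18 g/L × 2.69 L = 16.624 g
ferric citrate: 0.147 g/L × 2.69 L = 0.39543 g = 395.430 mg
glycerol: 19.8 g/L × 2.69 L = 53.262 g
monopotassium phosphate: 6.56 g/L × 2.69 L = 17.646 g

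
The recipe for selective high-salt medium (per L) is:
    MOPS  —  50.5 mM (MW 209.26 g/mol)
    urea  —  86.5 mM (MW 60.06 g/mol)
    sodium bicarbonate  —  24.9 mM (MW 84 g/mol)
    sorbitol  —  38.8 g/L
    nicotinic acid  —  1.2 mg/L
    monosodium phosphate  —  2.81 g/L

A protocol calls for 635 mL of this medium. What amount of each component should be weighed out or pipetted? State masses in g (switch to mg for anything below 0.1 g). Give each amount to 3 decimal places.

Scale factor relative to 1 L: 0.635.
MOPS: 50.5 mmol/L × 209.26 g/mol × 0.635 L ÷ 1000 = 6.710 g
urea: 86.5 mmol/L × 60.06 g/mol × 0.635 L ÷ 1000 = 3.299 g
sodium bicarbonate: 24.9 mmol/L × 84 g/mol × 0.635 L ÷ 1000 = 1.328 g
sorbitol: 38.8 g/L × 0.635 L = 24.638 g
nicotinic acid: 1.2 mg/L × 0.635 L = 0.762 mg
monosodium phosphate: 2.81 g/L × 0.635 L = 1.784 g

MOPS 6.710 g; urea 3.299 g; sodium bicarbonate 1.328 g; sorbitol 24.638 g; nicotinic acid 0.762 mg; monosodium phosphate 1.784 g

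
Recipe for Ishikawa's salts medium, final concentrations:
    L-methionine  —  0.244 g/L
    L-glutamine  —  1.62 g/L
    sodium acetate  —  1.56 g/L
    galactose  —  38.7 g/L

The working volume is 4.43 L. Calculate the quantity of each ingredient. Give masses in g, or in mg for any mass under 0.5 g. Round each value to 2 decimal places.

Working volume: 4.43 L.
L-methionine: 0.244 g/L × 4.43 L = 1.08 g
L-glutamine: 1.62 g/L × 4.43 L = 7.18 g
sodium acetate: 1.56 g/L × 4.43 L = 6.91 g
galactose: 38.7 g/L × 4.43 L = 171.44 g

L-methionine 1.08 g; L-glutamine 7.18 g; sodium acetate 6.91 g; galactose 171.44 g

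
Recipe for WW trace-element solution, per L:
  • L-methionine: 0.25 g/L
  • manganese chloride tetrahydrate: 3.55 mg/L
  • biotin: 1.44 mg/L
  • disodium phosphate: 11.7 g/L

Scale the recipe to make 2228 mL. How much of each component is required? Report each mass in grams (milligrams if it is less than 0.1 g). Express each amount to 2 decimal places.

L-methionine 0.56 g; manganese chloride tetrahydrate 7.91 mg; biotin 3.21 mg; disodium phosphate 26.07 g

Target volume = 2228 mL = 2.228 L.
L-methionine: 0.25 g/L × 2.228 L = 0.56 g
manganese chloride tetrahydrate: 3.55 mg/L × 2.228 L = 7.91 mg
biotin: 1.44 mg/L × 2.228 L = 3.21 mg
disodium phosphate: 11.7 g/L × 2.228 L = 26.07 g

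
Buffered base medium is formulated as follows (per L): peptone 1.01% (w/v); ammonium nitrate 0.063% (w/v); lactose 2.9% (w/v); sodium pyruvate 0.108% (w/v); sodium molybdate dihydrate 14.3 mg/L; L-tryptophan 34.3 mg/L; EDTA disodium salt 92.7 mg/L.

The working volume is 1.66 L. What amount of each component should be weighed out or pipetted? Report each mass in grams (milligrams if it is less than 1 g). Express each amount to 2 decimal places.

Working volume: 1.66 L.
peptone: 1.01 g per 100 mL × 1660 mL ÷ 100 = 16.77 g
ammonium nitrate: 0.063 g per 100 mL × 1660 mL ÷ 100 = 1.05 g
lactose: 2.9 g per 100 mL × 1660 mL ÷ 100 = 48.14 g
sodium pyruvate: 0.108% w/v = 1.08 g/L → 1.08 × 1.66 L = 1.79 g
sodium molybdate dihydrate: 14.3 mg/L × 1.66 L = 23.74 mg
L-tryptophan: 34.3 mg/L × 1.66 L = 56.94 mg
EDTA disodium salt: 92.7 mg/L × 1.66 L = 153.88 mg

peptone 16.77 g; ammonium nitrate 1.05 g; lactose 48.14 g; sodium pyruvate 1.79 g; sodium molybdate dihydrate 23.74 mg; L-tryptophan 56.94 mg; EDTA disodium salt 153.88 mg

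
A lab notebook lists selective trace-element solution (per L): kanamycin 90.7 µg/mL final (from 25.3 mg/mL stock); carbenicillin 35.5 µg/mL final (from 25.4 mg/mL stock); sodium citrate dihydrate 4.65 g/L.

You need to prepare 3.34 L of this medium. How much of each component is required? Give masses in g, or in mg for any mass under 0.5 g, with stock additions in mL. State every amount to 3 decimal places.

Scale factor relative to 1 L: 3.34.
kanamycin: dilute stock: 90.7 µg/mL × 3340 mL ÷ 25300 µg/mL = 11.974 mL
carbenicillin: C1V1 = C2V2 → 35.5 µg/mL × 3340 mL ÷ 25400 µg/mL = 4.668 mL
sodium citrate dihydrate: 4.65 g/L × 3.34 L = 15.531 g

kanamycin 11.974 mL; carbenicillin 4.668 mL; sodium citrate dihydrate 15.531 g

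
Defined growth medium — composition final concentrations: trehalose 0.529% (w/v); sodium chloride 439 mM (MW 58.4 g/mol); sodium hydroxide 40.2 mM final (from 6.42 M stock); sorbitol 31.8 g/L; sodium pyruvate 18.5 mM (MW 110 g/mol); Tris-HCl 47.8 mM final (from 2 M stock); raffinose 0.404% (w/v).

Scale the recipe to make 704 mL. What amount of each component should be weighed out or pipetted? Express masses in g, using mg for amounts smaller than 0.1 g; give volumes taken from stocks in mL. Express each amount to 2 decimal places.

Target volume = 704 mL = 0.704 L.
trehalose: 0.529 g per 100 mL × 704 mL ÷ 100 = 3.72 g
sodium chloride: 439 mmol/L × 58.4 g/mol × 0.704 L ÷ 1000 = 18.05 g
sodium hydroxide: C1V1 = C2V2 → 40.2 mM × 704 mL ÷ 6420 mM = 4.41 mL
sorbitol: 31.8 g/L × 0.704 L = 22.39 g
sodium pyruvate: 18.5 mmol/L × 110 g/mol × 0.704 L ÷ 1000 = 1.43 g
Tris-HCl: V = C2·V2/C1 = 47.8 mM × 704 mL ÷ 2000 mM = 16.83 mL
raffinose: 0.404 g per 100 mL × 704 mL ÷ 100 = 2.84 g

trehalose 3.72 g; sodium chloride 18.05 g; sodium hydroxide 4.41 mL; sorbitol 22.39 g; sodium pyruvate 1.43 g; Tris-HCl 16.83 mL; raffinose 2.84 g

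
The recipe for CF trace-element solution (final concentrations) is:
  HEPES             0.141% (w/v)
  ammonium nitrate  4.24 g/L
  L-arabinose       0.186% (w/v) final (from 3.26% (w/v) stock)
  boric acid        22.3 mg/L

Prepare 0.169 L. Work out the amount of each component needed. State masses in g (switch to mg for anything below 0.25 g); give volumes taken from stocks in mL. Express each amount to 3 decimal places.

HEPES 238.290 mg; ammonium nitrate 0.717 g; L-arabinose 9.642 mL; boric acid 3.769 mg

Scale factor relative to 1 L: 0.169.
HEPES: 0.141% w/v = 1.41 g/L → 1.41 × 0.169 L = 0.23829 g = 238.290 mg
ammonium nitrate: 4.24 g/L × 0.169 L = 0.717 g
L-arabinose: C1V1 = C2V2 → 0.186% ÷ 3.26% × 169 mL = 9.642 mL
boric acid: 22.3 mg/L × 0.169 L = 3.769 mg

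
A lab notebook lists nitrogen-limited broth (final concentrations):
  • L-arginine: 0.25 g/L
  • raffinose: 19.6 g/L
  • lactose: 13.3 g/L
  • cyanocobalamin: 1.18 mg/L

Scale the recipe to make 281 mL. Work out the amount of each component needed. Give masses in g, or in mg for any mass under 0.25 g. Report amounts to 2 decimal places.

L-arginine 70.25 mg; raffinose 5.51 g; lactose 3.74 g; cyanocobalamin 0.33 mg

Scale factor relative to 1 L: 0.281.
L-arginine: 0.25 g/L × 0.281 L = 0.07025 g = 70.25 mg
raffinose: 19.6 g/L × 0.281 L = 5.51 g
lactose: 13.3 g/L × 0.281 L = 3.74 g
cyanocobalamin: 1.18 mg/L × 0.281 L = 0.33 mg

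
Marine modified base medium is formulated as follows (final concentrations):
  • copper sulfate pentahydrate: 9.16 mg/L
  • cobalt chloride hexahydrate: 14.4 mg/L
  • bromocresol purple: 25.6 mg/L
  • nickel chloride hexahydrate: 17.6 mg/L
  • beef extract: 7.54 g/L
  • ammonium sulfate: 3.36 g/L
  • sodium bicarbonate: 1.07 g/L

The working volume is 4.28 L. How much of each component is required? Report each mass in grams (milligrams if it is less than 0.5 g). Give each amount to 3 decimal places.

copper sulfate pentahydrate 39.205 mg; cobalt chloride hexahydrate 61.632 mg; bromocresol purple 109.568 mg; nickel chloride hexahydrate 75.328 mg; beef extract 32.271 g; ammonium sulfate 14.381 g; sodium bicarbonate 4.580 g

Working volume: 4.28 L.
copper sulfate pentahydrate: 9.16 mg/L × 4.28 L = 39.205 mg
cobalt chloride hexahydrate: 14.4 mg/L × 4.28 L = 61.632 mg
bromocresol purple: 25.6 mg/L × 4.28 L = 109.568 mg
nickel chloride hexahydrate: 17.6 mg/L × 4.28 L = 75.328 mg
beef extract: 7.54 g/L × 4.28 L = 32.271 g
ammonium sulfate: 3.36 g/L × 4.28 L = 14.381 g
sodium bicarbonate: 1.07 g/L × 4.28 L = 4.580 g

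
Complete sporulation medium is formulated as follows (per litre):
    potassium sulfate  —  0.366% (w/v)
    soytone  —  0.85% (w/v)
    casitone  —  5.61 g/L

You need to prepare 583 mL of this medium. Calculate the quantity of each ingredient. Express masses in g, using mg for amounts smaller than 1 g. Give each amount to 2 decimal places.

potassium sulfate 2.13 g; soytone 4.96 g; casitone 3.27 g

Scale factor relative to 1 L: 0.583.
potassium sulfate: 0.366 g per 100 mL × 583 mL ÷ 100 = 2.13 g
soytone: 0.85 g per 100 mL × 583 mL ÷ 100 = 4.96 g
casitone: 5.61 g/L × 0.583 L = 3.27 g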